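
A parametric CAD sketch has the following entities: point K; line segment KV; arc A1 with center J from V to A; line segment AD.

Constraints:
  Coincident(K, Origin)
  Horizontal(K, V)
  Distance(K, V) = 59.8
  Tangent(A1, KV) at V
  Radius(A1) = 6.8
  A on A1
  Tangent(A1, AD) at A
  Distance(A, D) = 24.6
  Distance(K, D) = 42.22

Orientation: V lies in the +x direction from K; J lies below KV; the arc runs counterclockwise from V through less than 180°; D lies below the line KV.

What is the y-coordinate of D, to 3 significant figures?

-19.3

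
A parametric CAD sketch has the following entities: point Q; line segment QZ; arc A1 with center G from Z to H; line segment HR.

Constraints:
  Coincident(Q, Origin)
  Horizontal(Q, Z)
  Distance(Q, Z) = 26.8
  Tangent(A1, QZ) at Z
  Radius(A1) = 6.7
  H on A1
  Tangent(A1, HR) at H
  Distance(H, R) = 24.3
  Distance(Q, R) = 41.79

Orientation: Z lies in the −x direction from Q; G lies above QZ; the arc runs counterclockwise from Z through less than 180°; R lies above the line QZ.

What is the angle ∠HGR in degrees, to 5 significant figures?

74.585°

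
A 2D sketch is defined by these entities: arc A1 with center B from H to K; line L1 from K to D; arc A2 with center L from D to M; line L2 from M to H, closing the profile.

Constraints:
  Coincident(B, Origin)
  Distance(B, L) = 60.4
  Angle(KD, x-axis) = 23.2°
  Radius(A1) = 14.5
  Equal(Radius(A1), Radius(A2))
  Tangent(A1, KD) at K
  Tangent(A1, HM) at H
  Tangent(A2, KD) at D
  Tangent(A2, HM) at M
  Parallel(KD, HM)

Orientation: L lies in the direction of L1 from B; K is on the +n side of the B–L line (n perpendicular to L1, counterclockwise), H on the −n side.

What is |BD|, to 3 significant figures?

62.1

Tangency of A1 to both parallel lines with radius 14.5 puts K and H at B ± 14.5·n: K = (-5.71, 13.3), H = (5.71, -13.3). Equal radii place D and M the same way about L: D = L + 14.5·n = (49.8, 37.1), M = L − 14.5·n = (61.2, 10.5). Then |BD| = |D − B| = 62.1.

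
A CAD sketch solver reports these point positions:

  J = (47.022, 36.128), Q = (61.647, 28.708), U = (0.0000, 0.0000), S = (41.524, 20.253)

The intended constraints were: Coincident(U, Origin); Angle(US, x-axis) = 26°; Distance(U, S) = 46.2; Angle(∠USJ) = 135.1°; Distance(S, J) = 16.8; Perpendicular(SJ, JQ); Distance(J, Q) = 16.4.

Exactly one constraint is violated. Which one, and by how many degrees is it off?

Perpendicular(SJ, JQ) — off by 7.80°.

U = (0.00, 0.00) ✓; US at 26.00° ✓; |US| = 46.20 ✓; ∠USJ = 135.1° ✓; |SJ| = 16.80 ✓; ∠(SJ, JQ) = 97.80° ✗; |JQ| = 16.40 ✓.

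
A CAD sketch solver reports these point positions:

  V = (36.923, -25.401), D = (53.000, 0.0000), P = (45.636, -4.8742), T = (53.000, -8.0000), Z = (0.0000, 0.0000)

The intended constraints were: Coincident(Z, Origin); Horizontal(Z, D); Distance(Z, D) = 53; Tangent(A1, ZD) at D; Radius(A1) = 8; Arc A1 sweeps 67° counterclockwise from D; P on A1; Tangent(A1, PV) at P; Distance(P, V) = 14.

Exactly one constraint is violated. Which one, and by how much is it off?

Distance(P, V) = 14 — off by 8.30.

Z = (0.00, 0.00) ✓; Z.y = 0.00, D.y = 0.00 ✓; |ZD| = 53.00 ✓; ∠(TD, DZ) = 90.00° ✓; |TD| = 8.000 ✓; bearing(T→P) − bearing(T→D) = 67.00° ✓; |TP| = 8.000 ✓; ∠(TP, PV) = 90.00° ✓; |PV| = 22.30 ✗.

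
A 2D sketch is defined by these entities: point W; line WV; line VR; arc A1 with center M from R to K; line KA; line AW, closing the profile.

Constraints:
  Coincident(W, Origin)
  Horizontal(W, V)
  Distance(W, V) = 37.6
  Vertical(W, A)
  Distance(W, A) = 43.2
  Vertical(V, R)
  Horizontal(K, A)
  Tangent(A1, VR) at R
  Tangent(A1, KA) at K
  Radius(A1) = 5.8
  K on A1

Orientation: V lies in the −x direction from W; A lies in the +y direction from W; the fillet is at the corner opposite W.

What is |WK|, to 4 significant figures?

53.64

The virtual corner opposite W is at (-37.60, 43.20). A1 meets VR tangentially, so MR is at right angles to VR and tangency of A1 to KA means the radius MK is perpendicular to KA, with radius 5.8, so the center M sits 5.8 in from both sides at M = (-31.80, 37.40). That places the tangent points at R = (-37.60, 37.40) on VR and K = (-31.80, 43.20) on KA. Then |WK| = |K − W| = 53.64.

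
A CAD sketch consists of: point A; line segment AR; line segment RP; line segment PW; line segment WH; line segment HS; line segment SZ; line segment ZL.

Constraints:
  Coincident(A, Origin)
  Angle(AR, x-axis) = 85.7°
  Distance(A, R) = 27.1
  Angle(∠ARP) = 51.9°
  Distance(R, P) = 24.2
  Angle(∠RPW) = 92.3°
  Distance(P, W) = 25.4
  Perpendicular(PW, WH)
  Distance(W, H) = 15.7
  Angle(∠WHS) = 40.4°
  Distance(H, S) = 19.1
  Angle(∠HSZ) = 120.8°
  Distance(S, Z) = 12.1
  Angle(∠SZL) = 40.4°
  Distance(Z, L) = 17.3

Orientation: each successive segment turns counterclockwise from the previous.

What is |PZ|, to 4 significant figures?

19.81

A is at the origin; AR runs at 85.7° with length 27.1, so R = (2.032, 27.02). ∠ARP = 51.9° gives RP at -146.2° from the x-axis; with |RP| = 24.2, P = (-18.08, 13.56). ∠RPW = 92.3° gives PW at -58.50° from the x-axis; with |PW| = 25.4, W = (-4.806, -8.096). PW ⟂ WH, so WH runs at 31.50°; with |WH| = 15.7, H = (8.580, 0.1075). ∠WHS = 40.4° gives HS at 171.1° from the x-axis; with |HS| = 19.1, S = (-10.29, 3.062). ∠HSZ = 120.8° gives SZ at -129.7° from the x-axis; with |SZ| = 12.1, Z = (-18.02, -6.247). Then |PZ| = |Z − P| = 19.81.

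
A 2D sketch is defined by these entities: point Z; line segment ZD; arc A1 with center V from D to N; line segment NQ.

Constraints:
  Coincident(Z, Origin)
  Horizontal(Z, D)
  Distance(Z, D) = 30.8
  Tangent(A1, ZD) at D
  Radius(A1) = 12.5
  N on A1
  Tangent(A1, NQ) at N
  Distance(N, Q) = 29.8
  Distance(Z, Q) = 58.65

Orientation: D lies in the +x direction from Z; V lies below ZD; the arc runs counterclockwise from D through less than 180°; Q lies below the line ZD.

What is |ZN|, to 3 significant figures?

29.0

Z is at the origin; Z and D share the same y with |ZD| = 30.8 and D on the +x side, so D = (30.8, 0.00). Tangency of A1 to ZD means the radius VD is perpendicular to ZD, so V = D + (0, -12.5) = (30.8, -12.5). Since VN ⟂ NQ (tangency), |VQ| = √(12.5² + 29.8²) = 32.3 regardless of where N sits on A1. So Q lies on both circle(Z, 58.65) and circle(V, 32.3); the below-ZD intersection is Q = (39.1, -43.7). N is the foot of the tangent from Q: N = (20.9, -20.1).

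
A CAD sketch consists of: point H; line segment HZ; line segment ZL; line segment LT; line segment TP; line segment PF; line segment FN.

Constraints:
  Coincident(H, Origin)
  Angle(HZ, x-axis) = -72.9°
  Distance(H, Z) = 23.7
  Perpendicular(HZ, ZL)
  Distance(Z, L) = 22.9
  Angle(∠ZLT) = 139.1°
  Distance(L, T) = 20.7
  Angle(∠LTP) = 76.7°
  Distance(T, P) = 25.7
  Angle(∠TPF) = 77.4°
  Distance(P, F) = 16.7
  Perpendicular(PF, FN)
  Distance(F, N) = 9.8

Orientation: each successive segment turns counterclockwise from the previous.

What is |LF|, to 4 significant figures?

17.72

H is at the origin; HZ runs at -72.9° with length 23.7, so Z = (6.969, -22.65). The perpendicularity gives ZL at right angles to HZ, so ZL runs at 17.10°; with |ZL| = 22.9, L = (28.86, -15.92). ∠ZLT = 139.1° gives LT at 58.00° from the x-axis; with |LT| = 20.7, T = (39.83, 1.636). ∠LTP = 76.7° gives TP at 161.3° from the x-axis; with |TP| = 25.7, P = (15.48, 9.876). ∠TPF = 77.4° gives PF at -96.10° from the x-axis; with |PF| = 16.7, F = (13.71, -6.730). Then |LF| = |F − L| = 17.72.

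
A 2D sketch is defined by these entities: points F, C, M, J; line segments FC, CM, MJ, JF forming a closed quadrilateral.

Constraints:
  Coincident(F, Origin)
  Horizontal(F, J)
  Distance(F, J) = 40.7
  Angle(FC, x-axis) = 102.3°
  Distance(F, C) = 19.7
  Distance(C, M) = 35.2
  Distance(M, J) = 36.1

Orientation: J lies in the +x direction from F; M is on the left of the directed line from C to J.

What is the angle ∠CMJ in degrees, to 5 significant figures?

86.480°

Checks: |CM| = 35.20 ✓; |MJ| = 36.10 ✓.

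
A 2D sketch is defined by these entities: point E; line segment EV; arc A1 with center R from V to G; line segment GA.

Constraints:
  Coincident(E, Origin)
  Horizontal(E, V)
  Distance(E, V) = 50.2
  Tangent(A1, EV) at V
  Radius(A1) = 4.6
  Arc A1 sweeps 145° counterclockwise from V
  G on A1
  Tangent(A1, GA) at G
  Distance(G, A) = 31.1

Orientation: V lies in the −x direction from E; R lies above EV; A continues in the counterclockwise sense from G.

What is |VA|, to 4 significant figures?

34.76

E is at the origin; EV is horizontal with |EV| = 50.2 and V on the −x side, so V = (-50.20, 0.000). Since A1 is tangent to EV there, RV ⟂ EV, so R = V + (0, 4.6) = (-50.20, 4.600). On A1, V sits at bearing -90° from R; a 145° counterclockwise sweep puts G at bearing 55°, so G = R + 4.6·(cos 55°, sin 55°) = (-47.56, 8.368). Since A1 is tangent to GA there, RG ⟂ GA, so GA runs along (−sin 55°, cos 55°); with |GA| = 31.1, A = (-73.04, 26.21). Then |VA| = |A − V| = 34.76.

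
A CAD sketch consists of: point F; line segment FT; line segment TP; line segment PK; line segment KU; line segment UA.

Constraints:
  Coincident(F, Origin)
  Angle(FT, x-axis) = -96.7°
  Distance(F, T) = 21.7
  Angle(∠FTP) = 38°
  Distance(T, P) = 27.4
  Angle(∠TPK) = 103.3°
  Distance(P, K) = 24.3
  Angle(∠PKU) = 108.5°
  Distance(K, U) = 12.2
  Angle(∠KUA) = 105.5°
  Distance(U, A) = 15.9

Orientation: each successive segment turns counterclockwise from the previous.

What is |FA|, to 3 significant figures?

8.56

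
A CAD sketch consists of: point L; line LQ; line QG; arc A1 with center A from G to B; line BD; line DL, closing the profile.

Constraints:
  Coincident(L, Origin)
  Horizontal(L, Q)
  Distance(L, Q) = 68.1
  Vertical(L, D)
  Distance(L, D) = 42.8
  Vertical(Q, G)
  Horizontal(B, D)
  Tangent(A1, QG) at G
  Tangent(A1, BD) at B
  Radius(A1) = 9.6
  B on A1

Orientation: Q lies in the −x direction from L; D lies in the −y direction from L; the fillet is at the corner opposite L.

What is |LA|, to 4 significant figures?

67.26

L is at the origin; L and Q share the same y with |LQ| = 68.1 and Q on the −x side, so Q = (-68.10, 0.000). LD is vertical with |LD| = 42.8 and D on the −y side, so D = (0.000, -42.80). The virtual corner opposite L is at (-68.10, -42.80). The tangent condition forces AG to be normal to QG and A1 meets BD tangentially, so AB is at right angles to BD, with radius 9.6, so the center A sits 9.6 in from both sides at A = (-58.50, -33.20). Then |LA| = |A − L| = 67.26.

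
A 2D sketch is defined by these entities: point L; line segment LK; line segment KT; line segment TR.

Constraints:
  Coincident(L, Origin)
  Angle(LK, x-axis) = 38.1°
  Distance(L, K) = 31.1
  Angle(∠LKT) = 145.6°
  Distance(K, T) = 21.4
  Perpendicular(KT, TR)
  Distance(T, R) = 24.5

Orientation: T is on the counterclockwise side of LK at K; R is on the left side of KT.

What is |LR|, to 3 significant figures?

47.6

L is at the origin; LK runs at 38.1° with length 31.1, so K = 31.1·(cos 38.1°, sin 38.1°) = (24.5, 19.2). ∠LKT = 145.6°, so KT runs at 38.1° + (180° − 145.6°) = 72.5° from the x-axis; with |KT| = 21.4, T = K + 21.4·(cos 72.5°, sin 72.5°) = (30.9, 39.6). The perpendicularity gives TR at right angles to KT; with |TR| = 24.5 on the left of KT, R = T + 24.5·(-0.954, 0.301) = (7.54, 47.0). Then |LR| = |R − L| = 47.6.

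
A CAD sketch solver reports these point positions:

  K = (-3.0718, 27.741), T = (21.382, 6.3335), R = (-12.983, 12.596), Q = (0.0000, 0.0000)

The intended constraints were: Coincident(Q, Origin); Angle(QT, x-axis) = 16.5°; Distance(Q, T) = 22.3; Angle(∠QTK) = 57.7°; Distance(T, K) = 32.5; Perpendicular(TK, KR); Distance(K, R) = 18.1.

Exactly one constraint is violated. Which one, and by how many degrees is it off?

Perpendicular(TK, KR) — off by 8.00°.

Q = (0.00, 0.00) ✓; QT at 16.50° ✓; |QT| = 22.30 ✓; ∠QTK = 57.70° ✓; |TK| = 32.50 ✓; ∠(TK, KR) = 98.00° ✗; |KR| = 18.10 ✓.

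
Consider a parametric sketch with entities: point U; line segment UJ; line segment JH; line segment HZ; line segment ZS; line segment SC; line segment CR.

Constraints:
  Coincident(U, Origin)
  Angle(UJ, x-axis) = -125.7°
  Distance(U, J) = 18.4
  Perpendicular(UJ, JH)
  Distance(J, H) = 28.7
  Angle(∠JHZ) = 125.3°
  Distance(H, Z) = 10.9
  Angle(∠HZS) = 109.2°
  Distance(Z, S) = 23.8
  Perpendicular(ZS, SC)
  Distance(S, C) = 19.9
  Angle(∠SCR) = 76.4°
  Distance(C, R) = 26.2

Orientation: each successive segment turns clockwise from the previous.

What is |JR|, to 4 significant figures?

24.78

U is at the origin; UJ runs at -125.7° with length 18.4, so J = (-10.74, -14.94). The perpendicularity gives JH at right angles to UJ, so JH runs at 144.3°; with |JH| = 28.7, H = (-34.04, 1.805). ∠JHZ = 125.3° gives HZ at 89.60° from the x-axis; with |HZ| = 10.9, Z = (-33.97, 12.71). ∠HZS = 109.2° gives ZS at 18.80° from the x-axis; with |ZS| = 23.8, S = (-11.44, 20.37). ZS is perpendicular to SC, so SC runs at -71.20°; with |SC| = 19.9, C = (-5.025, 1.537). ∠SCR = 76.4° gives CR at -174.8° from the x-axis; with |CR| = 26.2, R = (-31.12, -0.8379). Then |JR| = |R − J| = 24.78.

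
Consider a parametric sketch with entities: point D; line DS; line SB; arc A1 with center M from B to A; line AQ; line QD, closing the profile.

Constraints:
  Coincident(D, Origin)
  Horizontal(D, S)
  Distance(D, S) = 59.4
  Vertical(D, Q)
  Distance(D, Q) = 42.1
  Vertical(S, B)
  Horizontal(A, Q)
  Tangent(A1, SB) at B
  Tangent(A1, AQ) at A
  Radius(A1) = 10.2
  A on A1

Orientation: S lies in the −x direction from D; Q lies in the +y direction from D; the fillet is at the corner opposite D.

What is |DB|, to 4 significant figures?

67.42

The virtual corner opposite D is at (-59.40, 42.10). The tangent condition forces MB to be normal to SB and since A1 is tangent to AQ there, MA ⟂ AQ, with radius 10.2, so the center M sits 10.2 in from both sides at M = (-49.20, 31.90). That places the tangent points at B = (-59.40, 31.90) on SB and A = (-49.20, 42.10) on AQ. Then |DB| = |B − D| = 67.42.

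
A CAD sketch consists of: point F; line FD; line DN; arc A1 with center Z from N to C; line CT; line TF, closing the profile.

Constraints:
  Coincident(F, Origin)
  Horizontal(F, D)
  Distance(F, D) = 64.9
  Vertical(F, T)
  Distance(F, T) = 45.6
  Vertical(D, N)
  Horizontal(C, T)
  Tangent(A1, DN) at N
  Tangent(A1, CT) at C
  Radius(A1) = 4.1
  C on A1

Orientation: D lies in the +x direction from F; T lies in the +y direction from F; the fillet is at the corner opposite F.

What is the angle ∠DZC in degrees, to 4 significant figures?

174.4°

F is at the origin; F and D share the same y with |FD| = 64.9 and D on the +x side, so D = (64.90, 0.000). FT is vertical with |FT| = 45.6 and T on the +y side, so T = (0.000, 45.60). The virtual corner opposite F is at (64.90, 45.60). The tangent condition forces ZN to be normal to DN and tangency of A1 to CT means the radius ZC is perpendicular to CT, with radius 4.1, so the center Z sits 4.1 in from both sides at Z = (60.80, 41.50). That places the tangent points at N = (64.90, 41.50) on DN and C = (60.80, 45.60) on CT. Then cos ∠DZC = ZD·ZC / (|ZD||ZC|), giving 174.4°.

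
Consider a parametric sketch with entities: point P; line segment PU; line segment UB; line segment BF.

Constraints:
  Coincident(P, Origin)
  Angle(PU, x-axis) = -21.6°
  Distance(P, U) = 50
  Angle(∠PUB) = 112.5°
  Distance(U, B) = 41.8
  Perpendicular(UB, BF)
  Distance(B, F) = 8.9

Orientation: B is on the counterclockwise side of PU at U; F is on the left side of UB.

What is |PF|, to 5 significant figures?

71.441

P is at the origin; PU runs at -21.6° with length 50.0, so U = 50.0·(cos -21.6°, sin -21.6°) = (46.489, -18.406). ∠PUB = 112.5°, so UB runs at -21.6° + (180° − 112.5°) = 45.900° from the x-axis; with |UB| = 41.8, B = U + 41.8·(cos 45.900°, sin 45.900°) = (75.578, 11.611). The perpendicularity gives BF at right angles to UB; with |BF| = 8.9 on the left of UB, F = B + 8.9·(-0.71813, 0.69591) = (69.187, 17.805). Then |PF| = |F − P| = 71.441.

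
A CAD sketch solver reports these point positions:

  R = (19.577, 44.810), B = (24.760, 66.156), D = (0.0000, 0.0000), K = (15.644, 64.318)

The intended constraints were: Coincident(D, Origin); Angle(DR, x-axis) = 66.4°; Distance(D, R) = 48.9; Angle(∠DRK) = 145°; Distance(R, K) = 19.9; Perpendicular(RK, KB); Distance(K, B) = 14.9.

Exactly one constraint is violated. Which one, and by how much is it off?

Distance(K, B) = 14.9 — off by 5.60.

D = (0.00, 0.00) ✓; DR at 66.40° ✓; |DR| = 48.90 ✓; ∠DRK = 145.0° ✓; |RK| = 19.90 ✓; ∠(RK, KB) = 90.00° ✓; |KB| = 9.299 ✗.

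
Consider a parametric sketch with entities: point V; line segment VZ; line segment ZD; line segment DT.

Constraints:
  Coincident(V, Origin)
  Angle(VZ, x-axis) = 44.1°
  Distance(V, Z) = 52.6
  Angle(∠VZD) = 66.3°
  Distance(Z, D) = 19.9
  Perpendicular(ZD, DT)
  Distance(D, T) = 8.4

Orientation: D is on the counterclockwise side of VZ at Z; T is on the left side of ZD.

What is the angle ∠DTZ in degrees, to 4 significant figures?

67.11°

V is at the origin; VZ runs at 44.1° with length 52.6, so Z = 52.6·(cos 44.1°, sin 44.1°) = (37.77, 36.61). ∠VZD = 66.3°, so ZD runs at 44.1° + (180° − 66.3°) = 157.8° from the x-axis; with |ZD| = 19.9, D = Z + 19.9·(cos 157.8°, sin 157.8°) = (19.35, 44.12). ZD is perpendicular to DT; with |DT| = 8.4 on the left of ZD, T = D + 8.4·(-0.3778, -0.9259) = (16.17, 36.35). Then cos ∠DTZ = TD·TZ / (|TD||TZ|), giving 67.11°.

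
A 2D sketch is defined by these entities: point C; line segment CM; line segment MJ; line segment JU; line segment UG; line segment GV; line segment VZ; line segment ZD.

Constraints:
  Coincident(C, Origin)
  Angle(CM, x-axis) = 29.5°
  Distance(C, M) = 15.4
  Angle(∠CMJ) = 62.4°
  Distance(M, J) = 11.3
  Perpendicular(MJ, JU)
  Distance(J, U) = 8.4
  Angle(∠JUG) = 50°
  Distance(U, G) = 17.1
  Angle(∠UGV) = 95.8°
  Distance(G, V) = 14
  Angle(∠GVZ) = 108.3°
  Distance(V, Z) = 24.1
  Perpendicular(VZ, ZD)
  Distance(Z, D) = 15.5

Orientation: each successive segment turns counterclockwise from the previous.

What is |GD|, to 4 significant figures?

28.58

C is at the origin; CM runs at 29.5° with length 15.4, so M = (13.40, 7.583). ∠CMJ = 62.4° gives MJ at 147.1° from the x-axis; with |MJ| = 11.3, J = (3.916, 13.72). The perpendicularity gives JU at right angles to MJ, so JU runs at -122.9°; with |JU| = 8.4, U = (-0.6469, 6.668). ∠JUG = 50.0° gives UG at 7.100° from the x-axis; with |UG| = 17.1, G = (16.32, 8.782). ∠UGV = 95.8° gives GV at 91.30° from the x-axis; with |GV| = 14.0, V = (16.00, 22.78). ∠GVZ = 108.3° gives VZ at 163.0° from the x-axis; with |VZ| = 24.1, Z = (-7.043, 29.82). The perpendicularity gives ZD at right angles to VZ, so ZD runs at -107.0°; with |ZD| = 15.5, D = (-11.57, 15.00). Then |GD| = |D − G| = 28.58.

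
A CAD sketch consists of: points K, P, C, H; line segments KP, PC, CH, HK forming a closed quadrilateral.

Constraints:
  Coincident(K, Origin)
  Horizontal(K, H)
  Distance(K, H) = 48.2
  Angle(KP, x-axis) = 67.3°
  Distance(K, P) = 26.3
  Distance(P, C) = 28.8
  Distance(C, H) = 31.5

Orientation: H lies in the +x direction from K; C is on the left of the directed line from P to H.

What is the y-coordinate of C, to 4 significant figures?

29.93

K is at the origin; KH is horizontal with |KH| = 48.2 and H in +x, so H = (48.2, 0). KP runs at 67.3° with |KP| = 26.3, so P = (10.15, 24.26). C is determined by |PC| = 28.8 and |CH| = 31.5 together: it lies at the intersection of circle(P, 28.8) and circle(H, 31.5). With |PH| = 45.13, the foot of the radical line on PH is 20.76 from P and the perpendicular offset is √(28.8² − 20.76²) = 19.96. Taking the left-of-PH solution: C = (38.39, 29.93).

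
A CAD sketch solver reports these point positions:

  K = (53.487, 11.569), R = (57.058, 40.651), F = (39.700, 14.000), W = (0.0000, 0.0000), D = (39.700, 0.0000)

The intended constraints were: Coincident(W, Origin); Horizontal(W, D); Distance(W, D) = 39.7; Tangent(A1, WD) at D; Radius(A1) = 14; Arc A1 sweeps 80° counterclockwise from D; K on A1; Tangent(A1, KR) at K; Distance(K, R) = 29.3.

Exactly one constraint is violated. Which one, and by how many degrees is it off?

Tangent(A1, KR) at K — off by 3.00°.

W = (0.00, 0.00) ✓; W.y = 0.00, D.y = 0.00 ✓; |WD| = 39.70 ✓; ∠(FD, DW) = 90.00° ✓; |FD| = 14.00 ✓; bearing(F→K) − bearing(F→D) = 80.00° ✓; |FK| = 14.00 ✓; ∠(FK, KR) = 87.00° ✗; |KR| = 29.30 ✓.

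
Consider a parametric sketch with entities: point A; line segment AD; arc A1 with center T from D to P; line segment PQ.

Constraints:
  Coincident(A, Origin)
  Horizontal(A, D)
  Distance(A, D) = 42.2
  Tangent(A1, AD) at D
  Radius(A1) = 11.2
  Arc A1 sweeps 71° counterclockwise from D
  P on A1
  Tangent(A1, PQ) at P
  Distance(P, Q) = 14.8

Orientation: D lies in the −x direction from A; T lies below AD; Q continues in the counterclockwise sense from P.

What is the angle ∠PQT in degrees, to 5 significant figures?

37.117°

A is at the origin; A and D share the same y with |AD| = 42.2 and D on the −x side, so D = (-42.200, 0.0000). The tangent condition forces TD to be normal to AD, so T = D + (0, -11.2) = (-42.200, -11.200). On A1, D sits at bearing 90° from T; a 71° counterclockwise sweep puts P at bearing 161°, so P = T + 11.2·(cos 161°, sin 161°) = (-52.790, -7.5536). The tangent condition forces TP to be normal to PQ, so PQ runs along (−sin 161°, cos 161°); with |PQ| = 14.8, Q = (-57.608, -21.547). Then cos ∠PQT = QP·QT / (|QP||QT|), giving 37.117°.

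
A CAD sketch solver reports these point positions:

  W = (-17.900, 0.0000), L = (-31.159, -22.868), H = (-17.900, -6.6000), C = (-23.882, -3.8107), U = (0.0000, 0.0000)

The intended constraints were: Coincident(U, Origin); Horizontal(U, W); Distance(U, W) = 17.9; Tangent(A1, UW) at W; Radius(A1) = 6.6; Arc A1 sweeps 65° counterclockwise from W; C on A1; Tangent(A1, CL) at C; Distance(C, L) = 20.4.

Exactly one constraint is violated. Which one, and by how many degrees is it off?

Tangent(A1, CL) at C — off by 4.10°.

U = (0.00, 0.00) ✓; U.y = 0.00, W.y = 0.00 ✓; |UW| = 17.90 ✓; ∠(HW, WU) = 90.00° ✓; |HW| = 6.600 ✓; bearing(H→C) − bearing(H→W) = 65.00° ✓; |HC| = 6.600 ✓; ∠(HC, CL) = 85.90° ✗; |CL| = 20.40 ✓.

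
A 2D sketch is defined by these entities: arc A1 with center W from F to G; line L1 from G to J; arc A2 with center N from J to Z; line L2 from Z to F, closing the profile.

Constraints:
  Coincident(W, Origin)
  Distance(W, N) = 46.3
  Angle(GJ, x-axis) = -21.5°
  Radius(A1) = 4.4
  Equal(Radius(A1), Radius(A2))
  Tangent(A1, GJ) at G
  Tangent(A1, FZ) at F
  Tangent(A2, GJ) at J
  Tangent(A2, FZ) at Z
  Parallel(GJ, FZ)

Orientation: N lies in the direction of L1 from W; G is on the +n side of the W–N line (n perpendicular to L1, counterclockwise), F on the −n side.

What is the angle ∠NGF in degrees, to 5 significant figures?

84.571°

W is at the origin and N lies 46.3 along u from W, so N = 46.3·u = (43.078, -16.969). Tangency of A1 to both parallel lines with radius 4.4 puts G and F at W ± 4.4·n: G = (1.6126, 4.0938), F = (-1.6126, -4.0938). Then cos ∠NGF = GN·GF / (|GN||GF|), giving 84.571°.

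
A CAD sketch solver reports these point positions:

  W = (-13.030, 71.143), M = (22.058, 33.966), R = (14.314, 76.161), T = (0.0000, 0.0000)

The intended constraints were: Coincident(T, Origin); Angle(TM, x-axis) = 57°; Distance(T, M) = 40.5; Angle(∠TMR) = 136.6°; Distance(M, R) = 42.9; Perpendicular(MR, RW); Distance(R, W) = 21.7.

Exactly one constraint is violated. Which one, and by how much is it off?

Distance(R, W) = 21.7 — off by 6.10.

T = (0.00, 0.00) ✓; TM at 57.00° ✓; |TM| = 40.50 ✓; ∠TMR = 136.6° ✓; |MR| = 42.90 ✓; ∠(MR, RW) = 90.00° ✓; |RW| = 27.80 ✗.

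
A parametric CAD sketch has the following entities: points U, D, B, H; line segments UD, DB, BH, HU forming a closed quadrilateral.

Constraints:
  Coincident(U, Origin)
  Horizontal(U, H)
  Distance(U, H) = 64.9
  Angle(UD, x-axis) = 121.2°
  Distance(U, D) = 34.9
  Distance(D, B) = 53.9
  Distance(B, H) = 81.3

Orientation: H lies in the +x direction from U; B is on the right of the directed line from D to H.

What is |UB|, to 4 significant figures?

27.04

U is at the origin; U and H share the same y with |UH| = 64.9 and H in +x, so H = (64.9, 0). UD runs at 121.2° with |UD| = 34.9, so D = (-18.08, 29.85). B is determined by |DB| = 53.9 and |BH| = 81.3 together: it lies at the intersection of circle(D, 53.9) and circle(H, 81.3). With |DH| = 88.19, the foot of the radical line on DH is 23.09 from D and the perpendicular offset is √(53.9² − 23.09²) = 48.70. Taking the right-of-DH solution: B = (-12.84, -23.79).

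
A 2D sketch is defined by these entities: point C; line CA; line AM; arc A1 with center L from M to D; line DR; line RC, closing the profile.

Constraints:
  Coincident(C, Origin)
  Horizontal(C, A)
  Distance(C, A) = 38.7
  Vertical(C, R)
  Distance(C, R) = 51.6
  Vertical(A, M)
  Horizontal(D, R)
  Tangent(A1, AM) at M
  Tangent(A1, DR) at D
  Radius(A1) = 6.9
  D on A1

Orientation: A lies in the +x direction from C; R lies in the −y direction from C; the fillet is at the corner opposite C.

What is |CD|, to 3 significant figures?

60.6

C is at the origin; C and A share the same y with |CA| = 38.7 and A on the +x side, so A = (38.7, 0.00). C and R share the same x with |CR| = 51.6 and R on the −y side, so R = (0.00, -51.6). The virtual corner opposite C is at (38.7, -51.6). Since A1 is tangent to AM there, LM ⟂ AM and since A1 is tangent to DR there, LD ⟂ DR, with radius 6.9, so the center L sits 6.9 in from both sides at L = (31.8, -44.7). That places the tangent points at M = (38.7, -44.7) on AM and D = (31.8, -51.6) on DR. Then |CD| = |D − C| = 60.6.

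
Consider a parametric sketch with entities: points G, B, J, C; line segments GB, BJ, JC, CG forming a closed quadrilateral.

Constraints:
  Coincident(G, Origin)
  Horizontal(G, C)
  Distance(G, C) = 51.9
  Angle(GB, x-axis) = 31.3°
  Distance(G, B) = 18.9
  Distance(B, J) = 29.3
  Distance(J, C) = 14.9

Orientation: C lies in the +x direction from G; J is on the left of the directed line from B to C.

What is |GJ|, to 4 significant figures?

47.16

Checks: |BJ| = 29.30 ✓; |JC| = 14.90 ✓.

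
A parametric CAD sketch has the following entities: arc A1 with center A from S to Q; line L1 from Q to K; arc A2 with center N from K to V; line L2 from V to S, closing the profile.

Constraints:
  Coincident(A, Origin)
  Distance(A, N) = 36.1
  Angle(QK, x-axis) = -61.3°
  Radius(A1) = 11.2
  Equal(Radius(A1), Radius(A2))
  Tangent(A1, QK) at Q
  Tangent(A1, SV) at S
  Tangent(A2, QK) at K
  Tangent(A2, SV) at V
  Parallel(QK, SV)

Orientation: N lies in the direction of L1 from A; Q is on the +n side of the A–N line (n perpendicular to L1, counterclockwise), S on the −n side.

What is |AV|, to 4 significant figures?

37.80

The slot axis is L1's direction at -61.3°, so u = (cos -61.3°, sin -61.3°) = (0.4802, -0.8771) and n = (−sin -61.3°, cos -61.3°) = (0.8771, 0.4802). A is at the origin and N lies 36.1 along u from A, so N = 36.1·u = (17.34, -31.66). Tangency of A1 to both parallel lines with radius 11.2 puts Q and S at A ± 11.2·n: Q = (9.824, 5.379), S = (-9.824, -5.379). Equal radii place K and V the same way about N: K = N + 11.2·n = (27.16, -26.29), V = N − 11.2·n = (7.512, -37.04). Then |AV| = |V − A| = 37.80.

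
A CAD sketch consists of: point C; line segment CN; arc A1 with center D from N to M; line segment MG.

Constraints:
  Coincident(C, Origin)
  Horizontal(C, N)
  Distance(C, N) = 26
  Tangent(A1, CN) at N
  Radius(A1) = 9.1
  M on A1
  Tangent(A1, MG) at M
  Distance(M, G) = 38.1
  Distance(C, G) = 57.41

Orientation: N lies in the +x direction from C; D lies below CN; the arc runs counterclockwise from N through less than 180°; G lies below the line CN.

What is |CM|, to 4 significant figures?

21.54

Checks: |DM| = 9.100 ✓; ∠(DM, MG) = 90.00° ✓; |MG| = 38.10 ✓; |CG| = 57.41 ✓.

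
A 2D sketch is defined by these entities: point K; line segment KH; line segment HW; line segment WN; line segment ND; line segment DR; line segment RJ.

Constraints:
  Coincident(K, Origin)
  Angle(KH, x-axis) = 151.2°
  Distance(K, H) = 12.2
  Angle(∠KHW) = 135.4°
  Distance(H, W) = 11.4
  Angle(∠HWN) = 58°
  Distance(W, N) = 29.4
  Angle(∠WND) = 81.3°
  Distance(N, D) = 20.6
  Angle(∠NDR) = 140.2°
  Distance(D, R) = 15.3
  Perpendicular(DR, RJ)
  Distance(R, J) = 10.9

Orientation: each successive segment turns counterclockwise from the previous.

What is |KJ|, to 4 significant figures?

14.25

∠NDR = 140.2° gives DR at 96.30° from the x-axis; with |DR| = 15.3, R = (9.810, 15.41). DR ⟂ RJ, so RJ runs at -173.7°; with |RJ| = 10.9, J = (-1.024, 14.21). Then |KJ| = |J − K| = 14.25.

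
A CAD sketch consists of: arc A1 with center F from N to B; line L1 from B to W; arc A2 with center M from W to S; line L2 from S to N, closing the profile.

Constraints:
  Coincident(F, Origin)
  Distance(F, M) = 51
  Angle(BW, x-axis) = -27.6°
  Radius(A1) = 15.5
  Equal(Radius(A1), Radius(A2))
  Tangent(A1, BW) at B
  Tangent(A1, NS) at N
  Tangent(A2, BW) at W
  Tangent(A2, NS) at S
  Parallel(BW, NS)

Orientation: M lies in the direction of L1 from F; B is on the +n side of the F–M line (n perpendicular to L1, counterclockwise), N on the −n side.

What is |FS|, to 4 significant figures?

53.30

The slot axis is L1's direction at -27.6°, so u = (cos -27.6°, sin -27.6°) = (0.8862, -0.4633) and n = (−sin -27.6°, cos -27.6°) = (0.4633, 0.8862). F is at the origin and M lies 51.0 along u from F, so M = 51.0·u = (45.20, -23.63). Tangency of A1 to both parallel lines with radius 15.5 puts B and N at F ± 15.5·n: B = (7.181, 13.74), N = (-7.181, -13.74). Equal radii place W and S the same way about M: W = M + 15.5·n = (52.38, -9.892), S = M − 15.5·n = (38.02, -37.36). Then |FS| = |S − F| = 53.30.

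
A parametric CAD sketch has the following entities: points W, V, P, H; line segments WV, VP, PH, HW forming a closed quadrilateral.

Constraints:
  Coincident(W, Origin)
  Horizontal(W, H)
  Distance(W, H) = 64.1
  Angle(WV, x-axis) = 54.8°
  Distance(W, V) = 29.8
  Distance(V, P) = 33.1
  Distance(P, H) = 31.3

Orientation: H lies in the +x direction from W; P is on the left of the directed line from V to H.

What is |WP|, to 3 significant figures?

57.4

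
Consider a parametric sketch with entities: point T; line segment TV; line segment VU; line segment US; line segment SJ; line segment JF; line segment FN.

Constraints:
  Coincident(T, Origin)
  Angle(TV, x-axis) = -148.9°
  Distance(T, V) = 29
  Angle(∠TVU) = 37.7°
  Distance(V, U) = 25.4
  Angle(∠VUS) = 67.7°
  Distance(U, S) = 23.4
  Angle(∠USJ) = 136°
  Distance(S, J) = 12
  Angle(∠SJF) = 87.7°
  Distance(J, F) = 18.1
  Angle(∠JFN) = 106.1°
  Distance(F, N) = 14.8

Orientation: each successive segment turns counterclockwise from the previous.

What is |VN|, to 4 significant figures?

10.69

∠SJF = 87.7° gives JF at -118.0° from the x-axis; with |JF| = 18.1, F = (-24.79, -5.299). ∠JFN = 106.1° gives FN at -44.10° from the x-axis; with |FN| = 14.8, N = (-14.16, -15.60). Then |VN| = |N − V| = 10.69.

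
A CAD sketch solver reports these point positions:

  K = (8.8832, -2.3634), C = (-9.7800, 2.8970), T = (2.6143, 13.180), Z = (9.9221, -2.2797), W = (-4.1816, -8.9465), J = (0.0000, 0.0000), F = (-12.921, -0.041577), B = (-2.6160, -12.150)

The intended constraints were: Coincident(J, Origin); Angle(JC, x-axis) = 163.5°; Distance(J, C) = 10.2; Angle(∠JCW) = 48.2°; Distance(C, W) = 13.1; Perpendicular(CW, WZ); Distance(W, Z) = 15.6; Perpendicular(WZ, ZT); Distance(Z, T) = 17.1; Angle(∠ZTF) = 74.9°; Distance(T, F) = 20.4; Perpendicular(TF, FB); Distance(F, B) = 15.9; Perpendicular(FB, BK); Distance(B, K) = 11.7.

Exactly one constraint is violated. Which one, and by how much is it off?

Distance(B, K) = 11.7 — off by 3.40.

J = (0.00, 0.00) ✓; JC at 163.5° ✓; |JC| = 10.20 ✓; ∠JCW = 48.20° ✓; |CW| = 13.10 ✓; ∠(CW, WZ) = 90.00° ✓; |WZ| = 15.60 ✓; ∠(WZ, ZT) = 90.00° ✓; |ZT| = 17.10 ✓; ∠ZTF = 74.90° ✓; |TF| = 20.40 ✓; ∠(TF, FB) = 90.00° ✓; |FB| = 15.90 ✓; ∠(FB, BK) = 90.00° ✓; |BK| = 15.10 ✗.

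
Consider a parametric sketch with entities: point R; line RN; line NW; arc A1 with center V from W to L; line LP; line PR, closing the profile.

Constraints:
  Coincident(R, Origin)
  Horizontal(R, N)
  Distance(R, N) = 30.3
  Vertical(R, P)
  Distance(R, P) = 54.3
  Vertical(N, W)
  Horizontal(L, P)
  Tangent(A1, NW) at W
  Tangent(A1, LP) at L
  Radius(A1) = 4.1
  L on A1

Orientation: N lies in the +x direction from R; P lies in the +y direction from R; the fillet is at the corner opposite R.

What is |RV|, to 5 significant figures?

56.626

R is at the origin; R and N share the same y with |RN| = 30.3 and N on the +x side, so N = (30.300, 0.0000). RP is vertical with |RP| = 54.3 and P on the +y side, so P = (0.0000, 54.300). The virtual corner opposite R is at (30.300, 54.300). Tangency of A1 to NW means the radius VW is perpendicular to NW and tangency of A1 to LP means the radius VL is perpendicular to LP, with radius 4.1, so the center V sits 4.1 in from both sides at V = (26.200, 50.200). Then |RV| = |V − R| = 56.626.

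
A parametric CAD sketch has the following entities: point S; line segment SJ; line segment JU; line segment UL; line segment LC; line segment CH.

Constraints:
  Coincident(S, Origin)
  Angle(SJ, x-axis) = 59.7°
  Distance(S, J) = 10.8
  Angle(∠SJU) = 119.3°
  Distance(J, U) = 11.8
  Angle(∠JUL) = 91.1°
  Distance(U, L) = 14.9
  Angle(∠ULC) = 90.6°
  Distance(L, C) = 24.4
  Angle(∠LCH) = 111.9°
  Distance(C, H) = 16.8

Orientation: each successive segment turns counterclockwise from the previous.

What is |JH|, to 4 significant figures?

19.03

S is at the origin; SJ runs at 59.7° with length 10.8, so J = (5.449, 9.325). ∠SJU = 119.3° gives JU at 120.4° from the x-axis; with |JU| = 11.8, U = (-0.5223, 19.50). ∠JUL = 91.1° gives UL at -150.7° from the x-axis; with |UL| = 14.9, L = (-13.52, 12.21). ∠ULC = 90.6° gives LC at -61.30° from the x-axis; with |LC| = 24.4, C = (-1.799, -9.192). ∠LCH = 111.9° gives CH at 6.800° from the x-axis; with |CH| = 16.8, H = (14.88, -7.203). Then |JH| = |H − J| = 19.03.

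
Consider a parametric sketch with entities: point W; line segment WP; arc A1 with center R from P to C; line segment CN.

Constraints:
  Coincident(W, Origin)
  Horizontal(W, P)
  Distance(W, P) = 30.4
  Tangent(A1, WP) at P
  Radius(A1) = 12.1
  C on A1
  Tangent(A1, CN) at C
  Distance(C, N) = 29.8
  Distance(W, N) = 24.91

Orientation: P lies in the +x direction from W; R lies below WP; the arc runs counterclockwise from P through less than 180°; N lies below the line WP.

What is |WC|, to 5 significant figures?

22.064

W is at the origin; WP is horizontal with |WP| = 30.4 and P on the +x side, so P = (30.400, 0.0000). Tangency of A1 to WP means the radius RP is perpendicular to WP, so R = P + (0, -12.1) = (30.400, -12.100). Since RC ⟂ CN (tangency), |RN| = √(12.1² + 29.8²) = 32.163 regardless of where C sits on A1. So N lies on both circle(W, 24.91) and circle(R, 32.163); the below-WP intersection is N = (0.89132, -24.894). C is the foot of the tangent from N: C = (21.764, -3.6249).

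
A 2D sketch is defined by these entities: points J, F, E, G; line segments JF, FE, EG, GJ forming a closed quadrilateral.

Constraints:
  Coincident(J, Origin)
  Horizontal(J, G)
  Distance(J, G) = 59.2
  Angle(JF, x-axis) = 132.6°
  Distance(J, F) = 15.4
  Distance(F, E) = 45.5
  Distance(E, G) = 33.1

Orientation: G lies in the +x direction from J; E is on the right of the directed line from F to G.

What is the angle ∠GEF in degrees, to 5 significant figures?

126.94°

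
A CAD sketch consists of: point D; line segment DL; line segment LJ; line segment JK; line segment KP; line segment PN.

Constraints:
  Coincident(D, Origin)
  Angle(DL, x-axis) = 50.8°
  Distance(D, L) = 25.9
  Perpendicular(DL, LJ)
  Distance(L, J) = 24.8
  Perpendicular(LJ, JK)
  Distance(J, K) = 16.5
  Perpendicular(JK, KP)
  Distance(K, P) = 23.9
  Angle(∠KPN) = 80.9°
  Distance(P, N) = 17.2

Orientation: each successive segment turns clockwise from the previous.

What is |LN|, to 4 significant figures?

3.652

JK is perpendicular to KP, so KP runs at 140.8°; with |KP| = 23.9, P = (6.639, 6.716). ∠KPN = 80.9° gives PN at 41.70° from the x-axis; with |PN| = 17.2, N = (19.48, 18.16). Then |LN| = |N − L| = 3.652.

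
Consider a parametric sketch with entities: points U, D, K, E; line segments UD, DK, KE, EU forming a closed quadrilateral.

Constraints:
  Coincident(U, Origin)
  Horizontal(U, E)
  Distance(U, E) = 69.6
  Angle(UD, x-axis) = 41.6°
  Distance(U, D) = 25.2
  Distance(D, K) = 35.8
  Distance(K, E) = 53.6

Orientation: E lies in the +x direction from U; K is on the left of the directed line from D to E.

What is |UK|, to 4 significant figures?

60.73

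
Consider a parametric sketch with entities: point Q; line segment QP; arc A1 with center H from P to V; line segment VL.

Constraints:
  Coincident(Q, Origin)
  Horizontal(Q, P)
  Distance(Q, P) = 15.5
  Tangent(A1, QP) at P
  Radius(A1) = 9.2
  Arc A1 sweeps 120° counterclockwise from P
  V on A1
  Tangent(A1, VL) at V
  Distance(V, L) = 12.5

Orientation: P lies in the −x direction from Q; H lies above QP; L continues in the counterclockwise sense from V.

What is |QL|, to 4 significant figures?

28.22

Q is at the origin; QP is horizontal with |QP| = 15.5 and P on the −x side, so P = (-15.50, 0.000). A1 meets QP tangentially, so HP is at right angles to QP, so H = P + (0, 9.2) = (-15.50, 9.200). On A1, P sits at bearing -90° from H; a 120° counterclockwise sweep puts V at bearing 30°, so V = H + 9.2·(cos 30°, sin 30°) = (-7.533, 13.80). A1 meets VL tangentially, so HV is at right angles to VL, so VL runs along (−sin 30°, cos 30°); with |VL| = 12.5, L = (-13.78, 24.63). Then |QL| = |L − Q| = 28.22.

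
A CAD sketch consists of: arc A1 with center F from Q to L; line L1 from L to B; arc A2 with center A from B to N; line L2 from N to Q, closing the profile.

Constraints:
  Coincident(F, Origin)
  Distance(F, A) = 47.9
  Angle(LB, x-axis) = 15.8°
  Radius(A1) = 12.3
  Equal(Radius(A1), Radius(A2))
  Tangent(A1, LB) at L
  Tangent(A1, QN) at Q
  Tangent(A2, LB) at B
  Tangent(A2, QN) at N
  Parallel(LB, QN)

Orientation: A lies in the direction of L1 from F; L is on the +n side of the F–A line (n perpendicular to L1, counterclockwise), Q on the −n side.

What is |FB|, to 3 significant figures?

49.5

The slot axis is L1's direction at 15.8°, so u = (cos 15.8°, sin 15.8°) = (0.962, 0.272) and n = (−sin 15.8°, cos 15.8°) = (-0.272, 0.962). F is at the origin and A lies 47.9 along u from F, so A = 47.9·u = (46.1, 13.0). Tangency of A1 to both parallel lines with radius 12.3 puts L and Q at F ± 12.3·n: L = (-3.35, 11.8), Q = (3.35, -11.8). Equal radii place B and N the same way about A: B = A + 12.3·n = (42.7, 24.9), N = A − 12.3·n = (49.4, 1.21). Then |FB| = |B − F| = 49.5.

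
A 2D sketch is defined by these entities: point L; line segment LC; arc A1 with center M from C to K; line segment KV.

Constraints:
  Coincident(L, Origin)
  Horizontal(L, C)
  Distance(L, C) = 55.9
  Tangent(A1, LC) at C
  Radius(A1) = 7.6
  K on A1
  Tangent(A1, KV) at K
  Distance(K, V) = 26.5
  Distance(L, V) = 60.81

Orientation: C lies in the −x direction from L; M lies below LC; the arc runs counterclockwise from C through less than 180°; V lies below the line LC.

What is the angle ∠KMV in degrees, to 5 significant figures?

73.998°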